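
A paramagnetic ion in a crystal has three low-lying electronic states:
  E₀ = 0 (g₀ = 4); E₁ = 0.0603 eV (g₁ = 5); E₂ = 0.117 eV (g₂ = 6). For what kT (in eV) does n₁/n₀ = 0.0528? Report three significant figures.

0.0191 eV

n₁/n₀ = (g₁/g₀) exp[−(E₁−E₀)/kT] = 0.0528.
⇒ (E₁−E₀)/kT = ln((5/4)/0.0528) = ln(23.674) = 3.1644.
kT = 0.0603 eV / 3.1644 = 0.0191 eV.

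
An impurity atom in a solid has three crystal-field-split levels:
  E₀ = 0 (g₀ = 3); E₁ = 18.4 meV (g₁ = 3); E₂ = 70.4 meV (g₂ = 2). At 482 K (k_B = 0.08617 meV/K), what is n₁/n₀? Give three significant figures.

0.642

k_BT = 0.08617 × 482 K = 41.534 meV.
n₁/n₀ = (g₁/g₀) exp[−(E₁−E₀)/kT] = (3/3) × exp(−(18.4 meV)/(41.534 meV)) = (3/3) × exp(-0.44301) = 0.642.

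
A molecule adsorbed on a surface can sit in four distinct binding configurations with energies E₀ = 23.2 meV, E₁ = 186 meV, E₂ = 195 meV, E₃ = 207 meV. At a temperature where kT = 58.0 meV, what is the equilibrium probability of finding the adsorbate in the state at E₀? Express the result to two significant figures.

0.87

Eᵢ/kT = 0.4000, 3.207, 3.362, 3.569.
Z = Σ e^(−Eᵢ/kT) = e^(−0.4000) + e^(−3.207) + e^(−3.362) + e^(−3.569) = 0.6703 + 0.04048 + 0.03467 + 0.02818 = 0.7736.
P₀ = e^(−E₀/kT) / Z = 0.6703/0.7736 = 0.87.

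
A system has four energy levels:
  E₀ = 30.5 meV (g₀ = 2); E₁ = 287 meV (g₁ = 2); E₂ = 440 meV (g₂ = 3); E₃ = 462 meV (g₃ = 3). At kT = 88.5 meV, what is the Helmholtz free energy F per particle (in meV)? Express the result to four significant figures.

Eᵢ/kT = 0.344633, 3.24294, 4.97175, 5.22034.
Z = Σ gᵢe^(−Eᵢ/kT) = 2·e^(−0.344633) + 2·e^(−3.24294) + 3·e^(−4.97175) + 3·e^(−5.22034) = 1.41696 + 0.0780978 + 0.0207930 + 0.0162165 = 1.53207.
F = −kT ln Z = −88.5 × ln(1.53207) = −88.5 × 0.426620 = -37.76 meV.

-37.76 meV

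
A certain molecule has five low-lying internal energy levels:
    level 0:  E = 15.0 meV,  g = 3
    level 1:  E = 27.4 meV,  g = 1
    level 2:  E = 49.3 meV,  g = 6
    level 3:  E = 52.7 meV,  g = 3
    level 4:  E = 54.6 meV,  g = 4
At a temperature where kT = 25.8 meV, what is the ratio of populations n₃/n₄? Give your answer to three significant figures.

n₃/n₄ = (g₃/g₄) exp[−(E₃−E₄)/kT] = (3/4) × exp(−(-1.9 meV)/(25.8 meV)) = (3/4) × exp(0.073643) = 0.807.

0.807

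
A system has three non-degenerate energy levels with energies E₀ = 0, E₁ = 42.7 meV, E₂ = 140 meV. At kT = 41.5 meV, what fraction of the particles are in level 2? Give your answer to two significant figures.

0.025

Eᵢ/kT = 0, 1.029, 3.373.
Z = Σ e^(−Eᵢ/kT) = e^(−0) + e^(−1.029) + e^(−3.373) = 1.000 + 0.3574 + 0.03429 = 1.392.
P₂ = e^(−E₂/kT) / Z = 0.03429/1.392 = 0.025.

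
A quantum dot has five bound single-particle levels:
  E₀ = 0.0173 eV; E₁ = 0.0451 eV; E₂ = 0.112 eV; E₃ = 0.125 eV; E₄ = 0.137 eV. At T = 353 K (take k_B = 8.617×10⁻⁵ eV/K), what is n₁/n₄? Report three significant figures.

k_BT = 8.617×10⁻⁵ × 353 K = 0.030418 eV.
n₁/n₄ = exp[−(E₁−E₄)/kT] = exp(−(-0.0919 eV)/(0.030418 eV)) = exp(3.0212) = 20.5.

20.5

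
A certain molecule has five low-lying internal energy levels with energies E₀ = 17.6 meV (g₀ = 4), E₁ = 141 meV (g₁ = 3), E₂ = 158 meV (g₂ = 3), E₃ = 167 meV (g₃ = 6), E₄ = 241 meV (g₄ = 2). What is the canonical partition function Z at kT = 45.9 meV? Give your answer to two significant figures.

Eᵢ/kT = 0.3834, 3.072, 3.442, 3.638, 5.251.
Z = Σ gᵢe^(−Eᵢ/kT) = 4·e^(−0.3834) + 3·e^(−3.072) + 3·e^(−3.442) + 6·e^(−3.638) + 2·e^(−5.251) = 2.726 + 0.1390 + 0.09600 + 0.1578 + 0.01048 = 3.129.

Z = 3.1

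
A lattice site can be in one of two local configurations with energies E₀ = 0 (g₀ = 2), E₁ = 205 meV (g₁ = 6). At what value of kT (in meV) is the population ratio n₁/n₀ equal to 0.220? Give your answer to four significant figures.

78.46 meV

n₁/n₀ = (g₁/g₀) exp[−(E₁−E₀)/kT] = 0.220.
⇒ (E₁−E₀)/kT = ln((6/2)/0.220) = ln(13.6364) = 2.61274.
kT = 205 meV / 2.61274 = 78.46 meV.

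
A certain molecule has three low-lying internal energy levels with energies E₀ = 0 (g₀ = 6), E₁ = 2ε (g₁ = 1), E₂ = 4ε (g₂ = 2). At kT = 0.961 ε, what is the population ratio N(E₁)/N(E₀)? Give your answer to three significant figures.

0.0208

n₁/n₀ = (g₁/g₀) exp[−(E₁−E₀)/kT] = (1/6) × exp(−(2ε)/(0.961ε)) = (1/6) × exp(-2.0812) = 0.0208.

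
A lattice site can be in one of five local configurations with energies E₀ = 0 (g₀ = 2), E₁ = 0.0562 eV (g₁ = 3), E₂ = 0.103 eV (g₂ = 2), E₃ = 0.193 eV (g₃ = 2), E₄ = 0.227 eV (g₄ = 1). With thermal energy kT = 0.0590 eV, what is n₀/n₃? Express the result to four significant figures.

26.34

n₀/n₃ = (g₀/g₃) exp[−(E₀−E₃)/kT] = (2/2) × exp(−(-0.193 eV)/(0.0590 eV)) = (2/2) × exp(3.27119) = 26.34.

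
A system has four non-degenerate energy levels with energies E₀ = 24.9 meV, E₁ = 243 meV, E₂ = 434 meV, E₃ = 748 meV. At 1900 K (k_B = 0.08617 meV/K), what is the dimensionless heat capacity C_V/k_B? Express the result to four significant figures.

0.6942

k_BT = 0.08617 × 1900 K = 163.723 meV.
Eᵢ/kT = 0.152086, 1.48421, 2.65082, 4.56869.
Z = Σ e^(−Eᵢ/kT) = e^(−0.152086) + e^(−1.48421) + e^(−2.65082) + e^(−4.56869) = 0.858914 + 0.226681 + 0.0705933 + 0.0103715 = 1.16656.
⟨E⟩ = 98.4654 meV, ⟨E²⟩ = 28303.2 meV².
C_V/k_B = (⟨E²⟩ − ⟨E⟩²)/(kT)² = (28303.2 − 9695.43)/26805.2 = 0.6942.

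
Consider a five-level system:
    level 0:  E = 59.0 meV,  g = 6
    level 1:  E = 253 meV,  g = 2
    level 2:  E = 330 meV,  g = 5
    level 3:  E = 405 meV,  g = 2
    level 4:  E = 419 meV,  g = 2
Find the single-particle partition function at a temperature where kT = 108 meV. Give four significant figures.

Eᵢ/kT = 0.546296, 2.34259, 3.05556, 3.75000, 3.87963.
Z = Σ gᵢe^(−Eᵢ/kT) = 6·e^(−0.546296) + 2·e^(−2.34259) + 5·e^(−3.05556) + 2·e^(−3.75000) + 2·e^(−3.87963) = 3.47454 + 0.192157 + 0.235482 + 0.0470355 + 0.0413169 = 3.99053.

Z = 3.991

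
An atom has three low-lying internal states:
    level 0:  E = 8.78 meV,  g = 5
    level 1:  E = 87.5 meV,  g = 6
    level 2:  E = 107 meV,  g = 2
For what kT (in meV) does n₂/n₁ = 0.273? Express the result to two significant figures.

n₂/n₁ = (g₂/g₁) exp[−(E₂−E₁)/kT] = 0.273.
⇒ (E₂−E₁)/kT = ln((2/6)/0.273) = ln(1.221) = 0.1997.
kT = 19.5 meV / 0.1997 = 98 meV.

98 meV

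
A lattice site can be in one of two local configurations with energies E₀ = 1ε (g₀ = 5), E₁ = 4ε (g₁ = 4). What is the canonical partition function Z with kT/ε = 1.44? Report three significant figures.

Eᵢ/kT = 0.69444, 2.7778.
Z = Σ gᵢe^(−Eᵢ/kT) = 5·e^(−0.69444) + 4·e^(−2.7778) = 2.4968 + 0.24870 = 2.7455.

Z = 2.75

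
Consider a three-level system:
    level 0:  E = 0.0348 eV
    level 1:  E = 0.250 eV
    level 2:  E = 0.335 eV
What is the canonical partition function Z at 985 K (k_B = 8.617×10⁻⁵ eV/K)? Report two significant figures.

Z = 0.74

k_BT = 8.617×10⁻⁵ × 985 K = 0.08488 eV.
Eᵢ/kT = 0.4100, 2.945, 3.947.
Z = Σ e^(−Eᵢ/kT) = e^(−0.4100) + e^(−2.945) + e^(−3.947) = 0.6637 + 0.05260 + 0.01931 = 0.7356.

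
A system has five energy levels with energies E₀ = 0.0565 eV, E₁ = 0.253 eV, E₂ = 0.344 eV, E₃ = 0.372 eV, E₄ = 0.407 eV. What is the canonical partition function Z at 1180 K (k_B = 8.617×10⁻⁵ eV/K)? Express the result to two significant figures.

Z = 0.73

k_BT = 8.617×10⁻⁵ × 1180 K = 0.1017 eV.
Eᵢ/kT = 0.5556, 2.488, 3.382, 3.658, 4.002.
Z = Σ e^(−Eᵢ/kT) = e^(−0.5556) + e^(−2.488) + e^(−3.382) + e^(−3.658) + e^(−4.002) = 0.5737 + 0.08308 + 0.03398 + 0.02578 + 0.01828 = 0.7348.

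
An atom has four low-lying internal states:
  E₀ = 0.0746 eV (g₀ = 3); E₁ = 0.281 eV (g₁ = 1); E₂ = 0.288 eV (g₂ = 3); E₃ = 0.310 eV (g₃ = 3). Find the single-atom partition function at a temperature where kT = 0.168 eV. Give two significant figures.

Eᵢ/kT = 0.4440, 1.673, 1.714, 1.845.
Z = Σ gᵢe^(−Eᵢ/kT) = 3·e^(−0.4440) + 1·e^(−1.673) + 3·e^(−1.714) + 3·e^(−1.845) = 1.924 + 0.1877 + 0.5404 + 0.4741 = 3.126.

Z = 3.1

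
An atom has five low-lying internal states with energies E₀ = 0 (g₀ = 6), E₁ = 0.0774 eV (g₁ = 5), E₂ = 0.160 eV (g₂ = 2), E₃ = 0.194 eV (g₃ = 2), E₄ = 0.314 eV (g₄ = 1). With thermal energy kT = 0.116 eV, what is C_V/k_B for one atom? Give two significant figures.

0.27

Eᵢ/kT = 0, 0.6672, 1.379, 1.672, 2.707.
Z = Σ gᵢe^(−Eᵢ/kT) = 6·e^(−0) + 5·e^(−0.6672) + 2·e^(−1.379) + 2·e^(−1.672) + 1·e^(−2.707) = 6.000 + 2.566 + 0.5037 + 0.3757 + 0.06674 = 9.512.
⟨E⟩ = 0.03922 eV, ⟨E²⟩ = 0.005150 eV².
C_V/k_B = (⟨E²⟩ − ⟨E⟩²)/(kT)² = (0.005150 − 0.001538)/0.01346 = 0.27.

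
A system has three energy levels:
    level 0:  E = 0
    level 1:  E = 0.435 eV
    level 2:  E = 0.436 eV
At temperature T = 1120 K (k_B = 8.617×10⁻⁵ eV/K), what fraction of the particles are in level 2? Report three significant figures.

k_BT = 8.617×10⁻⁵ × 1120 K = 0.096510 eV.
Eᵢ/kT = 0, 4.5073, 4.5177.
Z = Σ e^(−Eᵢ/kT) = e^(−0) + e^(−4.5073) + e^(−4.5177) = 1.0000 + 0.011028 + 0.010914 = 1.0219.
P₂ = e^(−E₂/kT) / Z = 0.010914/1.0219 = 0.0107.

0.0107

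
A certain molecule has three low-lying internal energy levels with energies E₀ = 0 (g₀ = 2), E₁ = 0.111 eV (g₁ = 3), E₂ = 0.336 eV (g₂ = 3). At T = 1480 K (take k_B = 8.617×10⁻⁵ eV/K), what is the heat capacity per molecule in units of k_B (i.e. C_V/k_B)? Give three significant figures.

k_BT = 8.617×10⁻⁵ × 1480 K = 0.12753 eV.
Eᵢ/kT = 0, 0.87038, 2.6347.
Z = Σ gᵢe^(−Eᵢ/kT) = 2·e^(−0) + 3·e^(−0.87038) + 3·e^(−2.6347) = 2.0000 + 1.2564 + 0.21522 = 3.4716.
⟨E⟩ = 0.061002 eV, ⟨E²⟩ = 0.011458 eV².
C_V/k_B = (⟨E²⟩ − ⟨E⟩²)/(kT)² = (0.011458 − 0.0037212)/0.016264 = 0.476.

0.476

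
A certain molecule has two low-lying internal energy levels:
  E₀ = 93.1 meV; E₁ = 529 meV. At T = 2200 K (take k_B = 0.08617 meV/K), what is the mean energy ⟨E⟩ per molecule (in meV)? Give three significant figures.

133 meV

k_BT = 0.08617 × 2200 K = 189.57 meV.
Eᵢ/kT = 0.49111, 2.7905.
Z = Σ e^(−Eᵢ/kT) = e^(−0.49111) + e^(−2.7905) = 0.61195 + 0.061391 = 0.67334.
⟨E⟩ = Σ Eᵢ e^(−Eᵢ/kT) / Z = (93.1·0.61195 + 529·0.061391) / 0.67334 = 133 meV.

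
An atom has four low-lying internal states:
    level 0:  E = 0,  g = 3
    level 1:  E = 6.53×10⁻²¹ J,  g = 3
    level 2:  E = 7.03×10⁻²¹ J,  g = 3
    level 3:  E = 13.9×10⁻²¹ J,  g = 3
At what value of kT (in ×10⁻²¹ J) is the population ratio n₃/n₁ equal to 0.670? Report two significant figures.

18 ×10⁻²¹ J

n₃/n₁ = (g₃/g₁) exp[−(E₃−E₁)/kT] = 0.670.
⇒ (E₃−E₁)/kT = ln((3/3)/0.670) = ln(1.493) = 0.4008.
kT = 7.37 ×10⁻²¹ J / 0.4008 = 18 ×10⁻²¹ J.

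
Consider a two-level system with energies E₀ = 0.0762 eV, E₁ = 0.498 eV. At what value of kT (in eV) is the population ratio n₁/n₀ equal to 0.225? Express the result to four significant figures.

n₁/n₀ = exp[−(E₁−E₀)/kT] = 0.225.
⇒ (E₁−E₀)/kT = ln(1/0.225) = ln(4.44444) = 1.49165.
kT = 0.4218 eV / 1.49165 = 0.2828 eV.

0.2828 eV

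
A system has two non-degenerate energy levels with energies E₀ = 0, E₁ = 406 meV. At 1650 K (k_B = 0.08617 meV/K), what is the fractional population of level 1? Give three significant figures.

k_BT = 0.08617 × 1650 K = 142.18 meV.
Eᵢ/kT = 0, 2.8555.
Z = Σ e^(−Eᵢ/kT) = e^(−0) + e^(−2.8555) = 1.0000 + 0.057527 = 1.0575.
P₁ = e^(−E₁/kT) / Z = 0.057527/1.0575 = 0.0544.

0.0544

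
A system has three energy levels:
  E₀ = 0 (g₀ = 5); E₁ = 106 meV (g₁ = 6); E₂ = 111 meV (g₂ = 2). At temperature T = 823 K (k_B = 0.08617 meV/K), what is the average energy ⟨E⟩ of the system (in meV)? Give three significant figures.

k_BT = 0.08617 × 823 K = 70.918 meV.
Eᵢ/kT = 0, 1.4947, 1.5652.
Z = Σ gᵢe^(−Eᵢ/kT) = 5·e^(−0) + 6·e^(−1.4947) + 2·e^(−1.5652) = 5.0000 + 1.3459 + 0.41809 = 6.7640.
⟨E⟩ = Σ Eᵢ gᵢe^(−Eᵢ/kT) / Z = (0·5.0000 + 106·1.3459 + 111·0.41809) / 6.7640 = 28.0 meV.

28.0 meV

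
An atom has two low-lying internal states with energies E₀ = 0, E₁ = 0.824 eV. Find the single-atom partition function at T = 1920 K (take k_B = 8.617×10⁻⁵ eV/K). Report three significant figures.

Z = 1.01

k_BT = 8.617×10⁻⁵ × 1920 K = 0.16545 eV.
Eᵢ/kT = 0, 4.9804.
Z = Σ e^(−Eᵢ/kT) = e^(−0) + e^(−4.9804) = 1.0000 + 0.0068713 = 1.0069.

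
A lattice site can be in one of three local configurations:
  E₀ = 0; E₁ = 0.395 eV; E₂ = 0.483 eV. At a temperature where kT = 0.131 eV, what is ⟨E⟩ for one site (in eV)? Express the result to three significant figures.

Eᵢ/kT = 0, 3.0153, 3.6870.
Z = Σ e^(−Eᵢ/kT) = e^(−0) + e^(−3.0153) + e^(−3.6870) = 1.0000 + 0.049031 + 0.025047 = 1.0741.
⟨E⟩ = Σ Eᵢ e^(−Eᵢ/kT) / Z = (0·1.0000 + 0.395·0.049031 + 0.483·0.025047) / 1.0741 = 0.0293 eV.

0.0293 eV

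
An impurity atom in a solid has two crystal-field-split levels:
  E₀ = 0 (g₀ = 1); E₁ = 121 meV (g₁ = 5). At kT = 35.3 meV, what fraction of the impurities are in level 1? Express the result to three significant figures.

Eᵢ/kT = 0, 3.4278.
Z = Σ gᵢe^(−Eᵢ/kT) = 1·e^(−0) + 5·e^(−3.4278) = 1.0000 + 0.16229 = 1.1623.
P₁ = g₁ e^(−E₁/kT) / Z = 0.16229/1.1623 = 0.140.

0.140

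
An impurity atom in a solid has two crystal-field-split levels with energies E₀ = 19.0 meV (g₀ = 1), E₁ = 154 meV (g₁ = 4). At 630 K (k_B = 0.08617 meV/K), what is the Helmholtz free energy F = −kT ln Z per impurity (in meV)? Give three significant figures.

3.41 meV

k_BT = 0.08617 × 630 K = 54.287 meV.
Eᵢ/kT = 0.34999, 2.8368.
Z = Σ gᵢe^(−Eᵢ/kT) = 1·e^(−0.34999) + 4·e^(−2.8368) = 0.70470 + 0.23445 = 0.93915.
F = −kT ln Z = −54.287 × ln(0.93915) = −54.287 × -0.062780 = 3.41 meV.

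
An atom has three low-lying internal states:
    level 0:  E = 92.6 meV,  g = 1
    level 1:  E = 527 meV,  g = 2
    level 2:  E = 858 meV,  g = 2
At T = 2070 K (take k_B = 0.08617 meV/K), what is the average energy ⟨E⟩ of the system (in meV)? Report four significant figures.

k_BT = 0.08617 × 2070 K = 178.372 meV.
Eᵢ/kT = 0.519140, 2.95450, 4.81017.
Z = Σ gᵢe^(−Eᵢ/kT) = 1·e^(−0.519140) + 2·e^(−2.95450) + 2·e^(−4.81017) = 0.595032 + 0.104209 + 0.0162929 = 0.715534.
⟨E⟩ = Σ Eᵢ gᵢe^(−Eᵢ/kT) / Z = (92.6·0.595032 + 527·0.104209 + 858·0.0162929) / 0.715534 = 173.3 meV.

173.3 meV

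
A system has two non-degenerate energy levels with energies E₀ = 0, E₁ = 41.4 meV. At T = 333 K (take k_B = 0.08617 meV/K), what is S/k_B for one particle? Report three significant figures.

0.488

k_BT = 0.08617 × 333 K = 28.695 meV.
Eᵢ/kT = 0, 1.4428.
Z = Σ e^(−Eᵢ/kT) = e^(−0) + e^(−1.4428) = 1.0000 + 0.23627 = 1.2363.
⟨E⟩ = Σ EᵢPᵢ = 7.9120 meV.
S/k_B = ln Z + ⟨E⟩/kT = ln(1.2363) + 7.9120/28.695 = 0.21212 + 0.27573 = 0.488.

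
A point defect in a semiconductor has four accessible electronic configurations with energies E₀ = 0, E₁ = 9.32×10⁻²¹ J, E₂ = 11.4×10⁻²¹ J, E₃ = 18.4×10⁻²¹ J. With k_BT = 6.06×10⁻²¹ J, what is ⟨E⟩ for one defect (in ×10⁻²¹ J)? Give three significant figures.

3.27 ×10⁻²¹ J

Eᵢ/kT = 0, 1.5380, 1.8812, 3.0363.
Z = Σ e^(−Eᵢ/kT) = e^(−0) + e^(−1.5380) + e^(−1.8812) + e^(−3.0363) = 1.0000 + 0.21481 + 0.15241 + 0.048012 = 1.4152.
⟨E⟩ = Σ Eᵢ e^(−Eᵢ/kT) / Z = (0·1.0000 + 9.32·0.21481 + 11.4·0.15241 + 18.4·0.048012) / 1.4152 = 3.27 ×10⁻²¹ J.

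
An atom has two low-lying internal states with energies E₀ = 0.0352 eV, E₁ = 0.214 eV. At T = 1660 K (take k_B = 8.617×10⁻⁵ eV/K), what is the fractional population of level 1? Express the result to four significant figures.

k_BT = 8.617×10⁻⁵ × 1660 K = 0.143042 eV.
Eᵢ/kT = 0.246082, 1.49606.
Z = Σ e^(−Eᵢ/kT) = e^(−0.246082) + e^(−1.49606) = 0.781858 + 0.224011 = 1.00587.
P₁ = e^(−E₁/kT) / Z = 0.224011/1.00587 = 0.2227.

0.2227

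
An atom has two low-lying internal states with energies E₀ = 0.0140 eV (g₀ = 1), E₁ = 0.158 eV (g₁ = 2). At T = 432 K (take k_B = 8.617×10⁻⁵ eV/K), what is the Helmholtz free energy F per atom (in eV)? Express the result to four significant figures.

k_BT = 8.617×10⁻⁵ × 432 K = 0.0372254 eV.
Eᵢ/kT = 0.376087, 4.24441.
Z = Σ gᵢe^(−Eᵢ/kT) = 1·e^(−0.376087) + 2·e^(−4.24441) = 0.686543 + 0.0286884 = 0.715231.
F = −kT ln Z = −0.0372254 × ln(0.715231) = −0.0372254 × -0.335150 = 0.01248 eV.

0.01248 eV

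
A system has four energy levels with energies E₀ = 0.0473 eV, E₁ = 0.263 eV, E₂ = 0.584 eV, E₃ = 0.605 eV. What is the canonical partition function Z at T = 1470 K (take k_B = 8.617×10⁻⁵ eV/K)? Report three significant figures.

k_BT = 8.617×10⁻⁵ × 1470 K = 0.12667 eV.
Eᵢ/kT = 0.37341, 2.0763, 4.6104, 4.7762.
Z = Σ e^(−Eᵢ/kT) = e^(−0.37341) + e^(−2.0763) + e^(−4.6104) + e^(−4.7762) = 0.68838 + 0.12539 + 0.0099478 + 0.0084280 = 0.83215.

Z = 0.832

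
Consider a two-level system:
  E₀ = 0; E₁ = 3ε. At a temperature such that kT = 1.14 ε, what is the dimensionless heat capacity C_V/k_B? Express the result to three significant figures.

Eᵢ/kT = 0, 2.6316.
Z = Σ e^(−Eᵢ/kT) = e^(−0) + e^(−2.6316) = 1.0000 + 0.071963 = 1.0720.
⟨E⟩ = 0.20139 ε, ⟨E²⟩ = 0.60417 ε².
C_V/k_B = (⟨E²⟩ − ⟨E⟩²)/(kT)² = (0.60417 − 0.040558)/1.2996 = 0.434.

0.434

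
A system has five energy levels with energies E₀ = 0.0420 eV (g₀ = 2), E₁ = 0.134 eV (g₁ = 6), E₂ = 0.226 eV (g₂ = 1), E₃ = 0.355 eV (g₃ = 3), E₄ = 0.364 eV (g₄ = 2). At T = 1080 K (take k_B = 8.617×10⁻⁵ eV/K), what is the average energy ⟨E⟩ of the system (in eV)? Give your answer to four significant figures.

0.1045 eV

k_BT = 8.617×10⁻⁵ × 1080 K = 0.0930636 eV.
Eᵢ/kT = 0.451304, 1.43988, 2.42845, 3.81460, 3.91130.
Z = Σ gᵢe^(−Eᵢ/kT) = 2·e^(−0.451304) + 6·e^(−1.43988) + 1·e^(−2.42845) + 3·e^(−3.81460) + 2·e^(−3.91130) = 1.27359 + 1.42174 + 0.0881734 + 0.0661396 + 0.0400289 = 2.88967.
⟨E⟩ = Σ Eᵢ gᵢe^(−Eᵢ/kT) / Z = (0.0420·1.27359 + 0.134·1.42174 + 0.226·0.0881734 + 0.355·0.0661396 + 0.364·0.0400289) / 2.88967 = 0.1045 eV.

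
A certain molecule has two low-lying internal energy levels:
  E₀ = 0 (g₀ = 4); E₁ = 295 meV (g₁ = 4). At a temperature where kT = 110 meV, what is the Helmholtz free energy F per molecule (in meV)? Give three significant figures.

Eᵢ/kT = 0, 2.6818.
Z = Σ gᵢe^(−Eᵢ/kT) = 4·e^(−0) + 4·e^(−2.6818) = 4.0000 + 0.27376 = 4.2738.
F = −kT ln Z = −110 × ln(4.2738) = −110 × 1.4525 = -160 meV.

-160 meV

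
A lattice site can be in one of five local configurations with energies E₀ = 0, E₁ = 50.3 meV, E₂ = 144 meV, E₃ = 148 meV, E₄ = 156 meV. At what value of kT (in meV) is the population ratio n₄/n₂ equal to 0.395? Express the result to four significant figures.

n₄/n₂ = exp[−(E₄−E₂)/kT] = 0.395.
⇒ (E₄−E₂)/kT = ln(1/0.395) = ln(2.53165) = 0.928871.
kT = 12 meV / 0.928871 = 12.92 meV.

12.92 meV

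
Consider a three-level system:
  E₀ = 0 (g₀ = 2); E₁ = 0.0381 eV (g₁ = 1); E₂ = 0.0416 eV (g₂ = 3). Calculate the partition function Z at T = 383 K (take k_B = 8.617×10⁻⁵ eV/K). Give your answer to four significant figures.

k_BT = 8.617×10⁻⁵ × 383 K = 0.0330031 eV.
Eᵢ/kT = 0, 1.15444, 1.26049.
Z = Σ gᵢe^(−Eᵢ/kT) = 2·e^(−0) + 1·e^(−1.15444) + 3·e^(−1.26049) = 2.00000 + 0.315234 + 0.850545 = 3.16578.

Z = 3.166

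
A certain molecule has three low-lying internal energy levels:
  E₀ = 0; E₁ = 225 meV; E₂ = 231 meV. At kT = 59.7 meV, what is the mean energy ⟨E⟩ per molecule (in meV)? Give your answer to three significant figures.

9.59 meV

Eᵢ/kT = 0, 3.7688, 3.8693.
Z = Σ e^(−Eᵢ/kT) = e^(−0) + e^(−3.7688) + e^(−3.8693) = 1.0000 + 0.023080 + 0.020873 = 1.0440.
⟨E⟩ = Σ Eᵢ e^(−Eᵢ/kT) / Z = (0·1.0000 + 225·0.023080 + 231·0.020873) / 1.0440 = 9.59 meV.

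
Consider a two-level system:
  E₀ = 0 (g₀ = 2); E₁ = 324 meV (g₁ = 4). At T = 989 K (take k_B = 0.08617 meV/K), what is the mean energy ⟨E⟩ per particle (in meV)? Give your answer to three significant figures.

13.9 meV

k_BT = 0.08617 × 989 K = 85.222 meV.
Eᵢ/kT = 0, 3.8018.
Z = Σ gᵢe^(−Eᵢ/kT) = 2·e^(−0) + 4·e^(−3.8018) = 2.0000 + 0.089322 = 2.0893.
⟨E⟩ = Σ Eᵢ gᵢe^(−Eᵢ/kT) / Z = (0·2.0000 + 324·0.089322) / 2.0893 = 13.9 meV.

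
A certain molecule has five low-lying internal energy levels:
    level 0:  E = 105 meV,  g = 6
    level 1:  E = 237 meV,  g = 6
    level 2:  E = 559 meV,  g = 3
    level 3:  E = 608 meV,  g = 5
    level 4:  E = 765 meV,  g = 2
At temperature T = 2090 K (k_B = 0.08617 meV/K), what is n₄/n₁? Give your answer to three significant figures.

k_BT = 0.08617 × 2090 K = 180.10 meV.
n₄/n₁ = (g₄/g₁) exp[−(E₄−E₁)/kT] = (2/6) × exp(−(528 meV)/(180.10 meV)) = (2/6) × exp(-2.9317) = 0.0178.

0.0178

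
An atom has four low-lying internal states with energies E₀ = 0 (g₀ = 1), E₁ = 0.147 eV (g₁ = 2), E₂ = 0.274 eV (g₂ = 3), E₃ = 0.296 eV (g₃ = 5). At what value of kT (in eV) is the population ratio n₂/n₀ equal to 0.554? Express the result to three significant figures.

0.162 eV

n₂/n₀ = (g₂/g₀) exp[−(E₂−E₀)/kT] = 0.554.
⇒ (E₂−E₀)/kT = ln((3/1)/0.554) = ln(5.4152) = 1.6892.
kT = 0.274 eV / 1.6892 = 0.162 eV.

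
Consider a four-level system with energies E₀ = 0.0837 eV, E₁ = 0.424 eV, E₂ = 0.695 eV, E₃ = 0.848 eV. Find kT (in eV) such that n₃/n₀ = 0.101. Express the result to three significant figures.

n₃/n₀ = exp[−(E₃−E₀)/kT] = 0.101.
⇒ (E₃−E₀)/kT = ln(1/0.101) = ln(9.9010) = 2.2926.
kT = 0.7643 eV / 2.2926 = 0.333 eV.

0.333 eV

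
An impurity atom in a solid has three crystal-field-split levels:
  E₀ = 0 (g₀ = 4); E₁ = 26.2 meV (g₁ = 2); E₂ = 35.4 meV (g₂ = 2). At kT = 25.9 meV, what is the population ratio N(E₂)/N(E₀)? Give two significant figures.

0.13

n₂/n₀ = (g₂/g₀) exp[−(E₂−E₀)/kT] = (2/4) × exp(−(35.4 meV)/(25.9 meV)) = (2/4) × exp(-1.367) = 0.13.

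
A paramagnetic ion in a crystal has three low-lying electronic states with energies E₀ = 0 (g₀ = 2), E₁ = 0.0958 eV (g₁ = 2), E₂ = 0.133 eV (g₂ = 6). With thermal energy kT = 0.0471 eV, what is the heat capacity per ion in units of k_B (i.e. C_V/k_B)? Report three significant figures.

1.15

Eᵢ/kT = 0, 2.0340, 2.8238.
Z = Σ gᵢe^(−Eᵢ/kT) = 2·e^(−0) + 2·e^(−2.0340) + 6·e^(−2.8238) = 2.0000 + 0.26162 + 0.35628 = 2.6179.
⟨E⟩ = 0.027674 eV, ⟨E²⟩ = 0.0033245 eV².
C_V/k_B = (⟨E²⟩ − ⟨E⟩²)/(kT)² = (0.0033245 − 0.00076585)/0.0022184 = 1.15.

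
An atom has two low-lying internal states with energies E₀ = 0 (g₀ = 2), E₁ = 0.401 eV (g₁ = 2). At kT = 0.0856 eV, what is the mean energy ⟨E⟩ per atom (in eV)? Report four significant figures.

Eᵢ/kT = 0, 4.68458.
Z = Σ gᵢe^(−Eᵢ/kT) = 2·e^(−0) + 2·e^(−4.68458) = 2.00000 + 0.0184732 = 2.01847.
⟨E⟩ = Σ Eᵢ gᵢe^(−Eᵢ/kT) / Z = (0·2.00000 + 0.401·0.0184732) / 2.01847 = 0.003670 eV.

0.003670 eV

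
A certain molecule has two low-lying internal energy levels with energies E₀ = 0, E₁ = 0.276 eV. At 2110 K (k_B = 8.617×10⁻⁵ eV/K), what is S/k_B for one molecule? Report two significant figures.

k_BT = 8.617×10⁻⁵ × 2110 K = 0.1818 eV.
Eᵢ/kT = 0, 1.518.
Z = Σ e^(−Eᵢ/kT) = e^(−0) + e^(−1.518) = 1.000 + 0.2191 = 1.219.
⟨E⟩ = Σ EᵢPᵢ = 0.04961 eV.
S/k_B = ln Z + ⟨E⟩/kT = ln(1.219) + 0.04961/0.1818 = 0.1980 + 0.2729 = 0.47.

0.47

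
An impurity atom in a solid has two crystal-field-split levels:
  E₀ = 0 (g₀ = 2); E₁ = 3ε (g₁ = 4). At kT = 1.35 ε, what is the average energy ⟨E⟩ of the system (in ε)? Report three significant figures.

Eᵢ/kT = 0, 2.2222.
Z = Σ gᵢe^(−Eᵢ/kT) = 2·e^(−0) + 4·e^(−2.2222) = 2.0000 + 0.43348 = 2.4335.
⟨E⟩ = Σ Eᵢ gᵢe^(−Eᵢ/kT) / Z = (0·2.0000 + 3·0.43348) / 2.4335 = 0.534 ε.

0.534 ε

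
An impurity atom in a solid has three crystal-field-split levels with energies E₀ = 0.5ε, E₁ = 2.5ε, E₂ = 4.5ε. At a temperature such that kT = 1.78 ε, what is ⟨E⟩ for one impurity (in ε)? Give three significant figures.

1.25 ε

Eᵢ/kT = 0.28090, 1.4045, 2.5281.
Z = Σ e^(−Eᵢ/kT) = e^(−0.28090) + e^(−1.4045) + e^(−2.5281) = 0.75510 + 0.24549 + 0.079811 = 1.0804.
⟨E⟩ = Σ Eᵢ e^(−Eᵢ/kT) / Z = (0.5·0.75510 + 2.5·0.24549 + 4.5·0.079811) / 1.0804 = 1.25 ε.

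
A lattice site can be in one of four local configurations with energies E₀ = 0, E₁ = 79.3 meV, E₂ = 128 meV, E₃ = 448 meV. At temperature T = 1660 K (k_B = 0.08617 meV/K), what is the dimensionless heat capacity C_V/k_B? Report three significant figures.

0.296

k_BT = 0.08617 × 1660 K = 143.04 meV.
Eᵢ/kT = 0, 0.55439, 0.89485, 3.1320.
Z = Σ e^(−Eᵢ/kT) = e^(−0) + e^(−0.55439) + e^(−0.89485) + e^(−3.1320) = 1.0000 + 0.57442 + 0.40867 + 0.043630 = 2.0267.
⟨E⟩ = 57.930 meV, ⟨E²⟩ = 9406.7 meV².
C_V/k_B = (⟨E²⟩ − ⟨E⟩²)/(kT)² = (9406.7 − 3355.9)/20460 = 0.296.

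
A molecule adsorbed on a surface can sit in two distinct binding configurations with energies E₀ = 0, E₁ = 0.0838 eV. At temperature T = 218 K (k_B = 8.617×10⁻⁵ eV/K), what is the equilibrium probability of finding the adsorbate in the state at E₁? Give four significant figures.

k_BT = 8.617×10⁻⁵ × 218 K = 0.0187851 eV.
Eᵢ/kT = 0, 4.46098.
Z = Σ e^(−Eᵢ/kT) = e^(−0) + e^(−4.46098) = 1.00000 + 0.0115510 = 1.01155.
P₁ = e^(−E₁/kT) / Z = 0.0115510/1.01155 = 0.01142.

0.01142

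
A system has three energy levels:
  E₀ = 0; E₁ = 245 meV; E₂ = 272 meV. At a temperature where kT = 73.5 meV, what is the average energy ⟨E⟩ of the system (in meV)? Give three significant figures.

14.6 meV

Eᵢ/kT = 0, 3.3333, 3.7007.
Z = Σ e^(−Eᵢ/kT) = e^(−0) + e^(−3.3333) + e^(−3.7007) = 1.0000 + 0.035675 + 0.024706 = 1.0604.
⟨E⟩ = Σ Eᵢ e^(−Eᵢ/kT) / Z = (0·1.0000 + 245·0.035675 + 272·0.024706) / 1.0604 = 14.6 meV.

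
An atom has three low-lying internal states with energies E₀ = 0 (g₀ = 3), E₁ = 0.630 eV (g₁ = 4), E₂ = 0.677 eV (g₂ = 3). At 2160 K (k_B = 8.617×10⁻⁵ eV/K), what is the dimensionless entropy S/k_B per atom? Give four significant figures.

1.400

k_BT = 8.617×10⁻⁵ × 2160 K = 0.186127 eV.
Eᵢ/kT = 0, 3.38479, 3.63730.
Z = Σ gᵢe^(−Eᵢ/kT) = 3·e^(−0) + 4·e^(−3.38479) + 3·e^(−3.63730) = 3.00000 + 0.135539 + 0.0789700 = 3.21451.
⟨E⟩ = Σ EᵢPᵢ = 0.0431955 eV.
S/k_B = ln Z + ⟨E⟩/kT = ln(3.21451) + 0.0431955/0.186127 = 1.16767 + 0.232075 = 1.400.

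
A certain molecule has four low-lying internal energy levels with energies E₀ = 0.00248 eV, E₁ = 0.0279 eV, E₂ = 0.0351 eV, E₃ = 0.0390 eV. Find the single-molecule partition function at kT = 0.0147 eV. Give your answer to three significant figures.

Z = 1.16

Eᵢ/kT = 0.16871, 1.8980, 2.3878, 2.6531.
Z = Σ e^(−Eᵢ/kT) = e^(−0.16871) + e^(−1.8980) + e^(−2.3878) + e^(−2.6531) = 0.84475 + 0.14987 + 0.091831 + 0.070433 = 1.1569.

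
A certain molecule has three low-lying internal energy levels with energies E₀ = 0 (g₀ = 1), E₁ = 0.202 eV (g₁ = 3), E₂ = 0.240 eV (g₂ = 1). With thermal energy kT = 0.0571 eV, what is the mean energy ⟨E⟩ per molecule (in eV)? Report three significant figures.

Eᵢ/kT = 0, 3.5377, 4.2032.
Z = Σ gᵢe^(−Eᵢ/kT) = 1·e^(−0) + 3·e^(−3.5377) + 1·e^(−4.2032) = 1.0000 + 0.087240 + 0.014948 = 1.1022.
⟨E⟩ = Σ Eᵢ gᵢe^(−Eᵢ/kT) / Z = (0·1.0000 + 0.202·0.087240 + 0.240·0.014948) / 1.1022 = 0.0192 eV.

0.0192 eV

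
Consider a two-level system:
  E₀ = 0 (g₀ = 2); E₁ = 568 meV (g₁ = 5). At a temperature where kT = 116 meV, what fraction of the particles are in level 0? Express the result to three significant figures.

Eᵢ/kT = 0, 4.8966.
Z = Σ gᵢe^(−Eᵢ/kT) = 2·e^(−0) + 5·e^(−4.8966) = 2.0000 + 0.037360 = 2.0374.
P₀ = g₀ e^(−E₀/kT) / Z = 2.0000/2.0374 = 0.982.

0.982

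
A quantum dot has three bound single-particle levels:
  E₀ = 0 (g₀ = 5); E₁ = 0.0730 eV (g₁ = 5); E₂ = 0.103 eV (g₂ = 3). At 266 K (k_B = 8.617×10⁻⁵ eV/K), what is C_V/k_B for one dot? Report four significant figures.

k_BT = 8.617×10⁻⁵ × 266 K = 0.0229212 eV.
Eᵢ/kT = 0, 3.18482, 4.49366.
Z = Σ gᵢe^(−Eᵢ/kT) = 5·e^(−0) + 5·e^(−3.18482) + 3·e^(−4.49366) = 5.00000 + 0.206928 + 0.0335390 = 5.24047.
⟨E⟩ = 0.00354172 eV, ⟨E²⟩ = 0.000278321 eV².
C_V/k_B = (⟨E²⟩ − ⟨E⟩²)/(kT)² = (0.000278321 − 0.0000125438)/0.000525381 = 0.5059.

0.5059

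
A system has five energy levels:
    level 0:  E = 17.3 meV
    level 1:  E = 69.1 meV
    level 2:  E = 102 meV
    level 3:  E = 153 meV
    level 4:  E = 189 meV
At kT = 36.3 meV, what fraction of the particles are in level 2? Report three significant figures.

Eᵢ/kT = 0.47658, 1.9036, 2.8099, 4.2149, 5.2066.
Z = Σ e^(−Eᵢ/kT) = e^(−0.47658) + e^(−1.9036) + e^(−2.8099) + e^(−4.2149) + e^(−5.2066) = 0.62090 + 0.14903 + 0.060211 + 0.014774 + 0.0054803 = 0.85040.
P₂ = e^(−E₂/kT) / Z = 0.060211/0.85040 = 0.0708.

0.0708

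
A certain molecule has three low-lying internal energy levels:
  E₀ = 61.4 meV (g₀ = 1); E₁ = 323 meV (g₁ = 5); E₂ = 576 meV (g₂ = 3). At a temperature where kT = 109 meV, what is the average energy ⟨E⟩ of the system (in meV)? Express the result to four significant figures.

150.8 meV

Eᵢ/kT = 0.563303, 2.96330, 5.28440.
Z = Σ gᵢe^(−Eᵢ/kT) = 1·e^(−0.563303) + 5·e^(−2.96330) + 3·e^(−5.28440) = 0.569325 + 0.258241 + 0.0152102 = 0.842776.
⟨E⟩ = Σ Eᵢ gᵢe^(−Eᵢ/kT) / Z = (61.4·0.569325 + 323·0.258241 + 576·0.0152102) / 0.842776 = 150.8 meV.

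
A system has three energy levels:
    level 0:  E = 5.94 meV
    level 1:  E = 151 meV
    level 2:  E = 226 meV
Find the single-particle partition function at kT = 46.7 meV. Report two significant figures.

Eᵢ/kT = 0.1272, 3.233, 4.839.
Z = Σ e^(−Eᵢ/kT) = e^(−0.1272) + e^(−3.233) + e^(−4.839) = 0.8806 + 0.03944 + 0.007915 = 0.9280.

Z = 0.93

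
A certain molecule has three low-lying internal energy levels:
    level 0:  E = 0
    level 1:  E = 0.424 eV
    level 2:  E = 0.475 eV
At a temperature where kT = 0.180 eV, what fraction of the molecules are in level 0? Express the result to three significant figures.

0.857

Eᵢ/kT = 0, 2.3556, 2.6389.
Z = Σ e^(−Eᵢ/kT) = e^(−0) + e^(−2.3556) + e^(−2.6389) = 1.0000 + 0.094837 + 0.071440 = 1.1663.
P₀ = e^(−E₀/kT) / Z = 1.0000/1.1663 = 0.857.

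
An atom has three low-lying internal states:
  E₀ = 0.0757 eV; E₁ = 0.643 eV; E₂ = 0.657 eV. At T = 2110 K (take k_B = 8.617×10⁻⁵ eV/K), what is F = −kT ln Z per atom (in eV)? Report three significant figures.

0.0609 eV

k_BT = 8.617×10⁻⁵ × 2110 K = 0.18182 eV.
Eᵢ/kT = 0.41635, 3.5365, 3.6135.
Z = Σ e^(−Eᵢ/kT) = e^(−0.41635) + e^(−3.5365) + e^(−3.6135) = 0.65945 + 0.029115 + 0.026957 = 0.71552.
F = −kT ln Z = −0.18182 × ln(0.71552) = −0.18182 × -0.33475 = 0.0609 eV.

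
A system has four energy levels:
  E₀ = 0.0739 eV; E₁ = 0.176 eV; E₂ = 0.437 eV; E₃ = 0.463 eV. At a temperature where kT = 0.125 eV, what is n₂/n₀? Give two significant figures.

n₂/n₀ = exp[−(E₂−E₀)/kT] = exp(−(0.3631 eV)/(0.125 eV)) = exp(-2.905) = 0.055.

0.055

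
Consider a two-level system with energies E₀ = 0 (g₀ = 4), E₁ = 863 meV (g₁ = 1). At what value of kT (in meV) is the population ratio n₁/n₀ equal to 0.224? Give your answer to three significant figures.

n₁/n₀ = (g₁/g₀) exp[−(E₁−E₀)/kT] = 0.224.
⇒ (E₁−E₀)/kT = ln((1/4)/0.224) = ln(1.1161) = 0.10984.
kT = 863 meV / 0.10984 = 7860 meV.

7860 meV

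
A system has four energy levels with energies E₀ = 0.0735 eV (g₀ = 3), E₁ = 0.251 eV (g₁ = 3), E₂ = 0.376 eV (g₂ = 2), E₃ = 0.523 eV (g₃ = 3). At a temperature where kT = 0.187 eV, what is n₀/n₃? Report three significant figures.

n₀/n₃ = (g₀/g₃) exp[−(E₀−E₃)/kT] = (3/3) × exp(−(-0.4495 eV)/(0.187 eV)) = (3/3) × exp(2.4037) = 11.1.

11.1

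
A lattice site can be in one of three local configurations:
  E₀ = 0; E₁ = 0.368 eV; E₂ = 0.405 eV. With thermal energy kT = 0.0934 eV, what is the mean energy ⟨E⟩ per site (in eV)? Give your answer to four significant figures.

0.01206 eV

Eᵢ/kT = 0, 3.94004, 4.33619.
Z = Σ e^(−Eᵢ/kT) = e^(−0) + e^(−3.94004) + e^(−4.33619) = 1.00000 + 0.0194474 + 0.0130863 = 1.03253.
⟨E⟩ = Σ Eᵢ e^(−Eᵢ/kT) / Z = (0·1.00000 + 0.368·0.0194474 + 0.405·0.0130863) / 1.03253 = 0.01206 eV.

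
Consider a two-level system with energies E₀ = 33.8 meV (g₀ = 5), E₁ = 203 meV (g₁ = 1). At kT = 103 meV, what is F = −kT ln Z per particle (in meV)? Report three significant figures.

Eᵢ/kT = 0.32816, 1.9709.
Z = Σ gᵢe^(−Eᵢ/kT) = 5·e^(−0.32816) + 1·e^(−1.9709) = 3.6012 + 0.13933 = 3.7405.
F = −kT ln Z = −103 × ln(3.7405) = −103 × 1.3192 = -136 meV.

-136 meV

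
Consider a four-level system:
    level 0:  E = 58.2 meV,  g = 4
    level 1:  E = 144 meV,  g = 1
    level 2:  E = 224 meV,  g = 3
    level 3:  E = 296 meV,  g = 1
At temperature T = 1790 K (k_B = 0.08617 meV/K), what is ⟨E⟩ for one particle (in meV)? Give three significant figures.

105 meV

k_BT = 0.08617 × 1790 K = 154.24 meV.
Eᵢ/kT = 0.37733, 0.93361, 1.4523, 1.9191.
Z = Σ gᵢe^(−Eᵢ/kT) = 4·e^(−0.37733) + 1·e^(−0.93361) + 3·e^(−1.4523) + 1·e^(−1.9191) = 2.7428 + 0.39313 + 0.70209 + 0.14674 = 3.9848.
⟨E⟩ = Σ Eᵢ gᵢe^(−Eᵢ/kT) / Z = (58.2·2.7428 + 144·0.39313 + 224·0.70209 + 296·0.14674) / 3.9848 = 105 meV.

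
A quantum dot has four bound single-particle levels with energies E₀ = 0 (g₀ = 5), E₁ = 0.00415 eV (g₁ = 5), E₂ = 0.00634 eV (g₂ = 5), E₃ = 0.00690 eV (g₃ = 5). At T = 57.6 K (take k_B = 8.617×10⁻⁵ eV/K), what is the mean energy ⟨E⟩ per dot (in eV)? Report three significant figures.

k_BT = 8.617×10⁻⁵ × 57.6 K = 0.0049634 eV.
Eᵢ/kT = 0, 0.83612, 1.2774, 1.3902.
Z = Σ gᵢe^(−Eᵢ/kT) = 5·e^(−0) + 5·e^(−0.83612) + 5·e^(−1.2774) + 5·e^(−1.3902) = 5.0000 + 2.1669 + 1.3938 + 1.2451 = 9.8058.
⟨E⟩ = Σ Eᵢ gᵢe^(−Eᵢ/kT) / Z = (0·5.0000 + 0.00415·2.1669 + 0.00634·1.3938 + 0.00690·1.2451) / 9.8058 = 0.00269 eV.

0.00269 eV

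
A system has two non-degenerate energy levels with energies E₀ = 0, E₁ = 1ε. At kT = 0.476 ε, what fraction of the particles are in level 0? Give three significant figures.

0.891

Eᵢ/kT = 0, 2.1008.
Z = Σ e^(−Eᵢ/kT) = e^(−0) + e^(−2.1008) = 1.0000 + 0.12236 = 1.1224.
P₀ = e^(−E₀/kT) / Z = 1.0000/1.1224 = 0.891.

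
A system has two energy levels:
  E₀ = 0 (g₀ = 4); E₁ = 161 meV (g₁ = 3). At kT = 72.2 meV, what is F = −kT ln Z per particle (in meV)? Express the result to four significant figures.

Eᵢ/kT = 0, 2.22992.
Z = Σ gᵢe^(−Eᵢ/kT) = 4·e^(−0) + 3·e^(−2.22992) = 4.00000 + 0.322611 = 4.32261.
F = −kT ln Z = −72.2 × ln(4.32261) = −72.2 × 1.46386 = -105.7 meV.

-105.7 meV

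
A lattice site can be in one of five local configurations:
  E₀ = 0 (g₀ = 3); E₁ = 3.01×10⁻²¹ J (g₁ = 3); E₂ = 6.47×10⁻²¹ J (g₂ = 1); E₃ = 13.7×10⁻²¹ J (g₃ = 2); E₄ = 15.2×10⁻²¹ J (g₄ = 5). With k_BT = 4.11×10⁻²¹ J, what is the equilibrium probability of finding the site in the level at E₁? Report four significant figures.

0.2977

Eᵢ/kT = 0, 0.732360, 1.57421, 3.33333, 3.69830.
Z = Σ gᵢe^(−Eᵢ/kT) = 3·e^(−0) + 3·e^(−0.732360) + 1·e^(−1.57421) + 2·e^(−3.33333) + 5·e^(−3.69830) = 3.00000 + 1.44232 + 0.207171 + 0.0713482 + 0.123828 = 4.84467.
P₁ = g₁ e^(−E₁/kT) / Z = 1.44232/4.84467 = 0.2977.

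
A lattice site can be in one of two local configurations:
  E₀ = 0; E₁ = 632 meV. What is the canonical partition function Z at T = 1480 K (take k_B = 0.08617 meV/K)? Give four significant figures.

Z = 1.007

k_BT = 0.08617 × 1480 K = 127.532 meV.
Eᵢ/kT = 0, 4.95562.
Z = Σ e^(−Eᵢ/kT) = e^(−0) + e^(−4.95562) = 1.00000 + 0.00704371 = 1.00704.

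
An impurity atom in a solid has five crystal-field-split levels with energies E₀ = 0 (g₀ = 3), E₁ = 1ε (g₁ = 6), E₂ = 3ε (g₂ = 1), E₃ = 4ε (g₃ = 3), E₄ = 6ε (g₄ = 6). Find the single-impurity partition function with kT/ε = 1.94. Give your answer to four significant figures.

Z = 7.450

Eᵢ/kT = 0, 0.515464, 1.54639, 2.06186, 3.09278.
Z = Σ gᵢe^(−Eᵢ/kT) = 3·e^(−0) + 6·e^(−0.515464) + 1·e^(−1.54639) + 3·e^(−2.06186) + 6·e^(−3.09278) = 3.00000 + 3.58334 + 0.213016 + 0.381651 + 0.272254 = 7.45026.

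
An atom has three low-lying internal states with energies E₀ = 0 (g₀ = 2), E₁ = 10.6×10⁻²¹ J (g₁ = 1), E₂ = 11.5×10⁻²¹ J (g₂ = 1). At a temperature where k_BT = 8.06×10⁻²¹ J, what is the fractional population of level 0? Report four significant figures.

0.7973

Eᵢ/kT = 0, 1.31514, 1.42680.
Z = Σ gᵢe^(−Eᵢ/kT) = 2·e^(−0) + 1·e^(−1.31514) + 1·e^(−1.42680) = 2.00000 + 0.268437 + 0.240076 = 2.50851.
P₀ = g₀ e^(−E₀/kT) / Z = 2.00000/2.50851 = 0.7973.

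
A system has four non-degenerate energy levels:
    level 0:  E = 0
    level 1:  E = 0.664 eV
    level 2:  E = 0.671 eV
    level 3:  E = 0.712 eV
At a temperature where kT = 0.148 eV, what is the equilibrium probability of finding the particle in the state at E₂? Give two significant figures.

Eᵢ/kT = 0, 4.486, 4.534, 4.811.
Z = Σ e^(−Eᵢ/kT) = e^(−0) + e^(−4.486) + e^(−4.534) + e^(−4.811) = 1.000 + 0.01127 + 0.01074 + 0.008140 = 1.030.
P₂ = e^(−E₂/kT) / Z = 0.01074/1.030 = 0.010.

0.010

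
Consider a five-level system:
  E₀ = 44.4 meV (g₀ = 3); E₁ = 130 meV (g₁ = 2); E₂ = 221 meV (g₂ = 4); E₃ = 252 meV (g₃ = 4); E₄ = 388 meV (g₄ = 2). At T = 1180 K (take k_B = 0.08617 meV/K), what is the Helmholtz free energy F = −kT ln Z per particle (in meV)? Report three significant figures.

-122 meV

k_BT = 0.08617 × 1180 K = 101.68 meV.
Eᵢ/kT = 0.43666, 1.2785, 2.1735, 2.4784, 3.8159.
Z = Σ gᵢe^(−Eᵢ/kT) = 3·e^(−0.43666) + 2·e^(−1.2785) + 4·e^(−2.1735) + 4·e^(−2.4784) + 2·e^(−3.8159) = 1.9386 + 0.55691 + 0.45511 + 0.33551 + 0.044036 = 3.3302.
F = −kT ln Z = −101.68 × ln(3.3302) = −101.68 × 1.2030 = -122 meV.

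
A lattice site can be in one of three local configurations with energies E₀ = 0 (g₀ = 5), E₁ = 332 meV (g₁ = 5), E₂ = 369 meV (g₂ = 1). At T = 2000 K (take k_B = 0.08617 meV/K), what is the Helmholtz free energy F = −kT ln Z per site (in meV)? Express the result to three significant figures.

k_BT = 0.08617 × 2000 K = 172.34 meV.
Eᵢ/kT = 0, 1.9264, 2.1411.
Z = Σ gᵢe^(−Eᵢ/kT) = 5·e^(−0) + 5·e^(−1.9264) + 1·e^(−2.1411) = 5.0000 + 0.72836 + 0.11753 = 5.8459.
F = −kT ln Z = −172.34 × ln(5.8459) = −172.34 × 1.7657 = -304 meV.

-304 meV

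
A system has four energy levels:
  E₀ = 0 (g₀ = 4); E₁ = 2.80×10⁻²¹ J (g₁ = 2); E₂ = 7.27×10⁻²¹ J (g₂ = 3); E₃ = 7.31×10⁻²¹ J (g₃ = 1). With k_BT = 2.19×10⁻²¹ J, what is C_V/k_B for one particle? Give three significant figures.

Eᵢ/kT = 0, 1.2785, 3.3196, 3.3379.
Z = Σ gᵢe^(−Eᵢ/kT) = 4·e^(−0) + 2·e^(−1.2785) + 3·e^(−3.3196) + 1·e^(−3.3379) = 4.0000 + 0.55691 + 0.10850 + 0.035511 = 4.7009.
⟨E⟩ = 0.55473, ⟨E²⟩ = 2.5523.
C_V/k_B = (⟨E²⟩ − ⟨E⟩²)/(kT)² = (2.5523 − 0.30773)/4.7961 = 0.468.

0.468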